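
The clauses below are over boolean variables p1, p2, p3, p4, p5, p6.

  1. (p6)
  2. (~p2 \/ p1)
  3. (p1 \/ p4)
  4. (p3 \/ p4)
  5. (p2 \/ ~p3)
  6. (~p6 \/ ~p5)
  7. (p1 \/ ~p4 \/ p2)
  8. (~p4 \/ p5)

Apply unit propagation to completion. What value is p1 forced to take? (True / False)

(p6) is a unit clause: p6 = True.
(~p5 \/ ~p6) with p6 = True leaves only ~p5, so p5 = False.
In (p5 \/ ~p4), p5 is now false; ~p4 must hold, so p4 = False.
From (p4 \/ p1) and p4 = False: p1 = True.

True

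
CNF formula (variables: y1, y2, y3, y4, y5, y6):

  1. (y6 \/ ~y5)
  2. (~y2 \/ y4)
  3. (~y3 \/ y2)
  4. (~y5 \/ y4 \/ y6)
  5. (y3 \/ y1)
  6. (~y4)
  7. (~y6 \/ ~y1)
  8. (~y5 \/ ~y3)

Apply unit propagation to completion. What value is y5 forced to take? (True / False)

(~y4) is a unit clause: y4 = False.
In (~y2 \/ y4), y4 is now false; ~y2 must hold, so y2 = False.
From (y2 \/ ~y3) and y2 = False: y3 = False.
From (y1 \/ y3) and y3 = False: y1 = True.
In (~y6 \/ ~y1), ~y1 is now false; ~y6 must hold, so y6 = False.
(y6 \/ ~y5) with y6 = False leaves only ~y5, so y5 = False.

False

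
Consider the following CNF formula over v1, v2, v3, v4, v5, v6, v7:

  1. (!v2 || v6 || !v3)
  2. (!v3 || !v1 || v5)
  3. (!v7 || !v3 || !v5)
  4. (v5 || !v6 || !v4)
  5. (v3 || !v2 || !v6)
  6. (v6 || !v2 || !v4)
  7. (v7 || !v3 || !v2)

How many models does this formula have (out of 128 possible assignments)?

Case analysis on v3 and v2:
  v3=T, v2=T: remaining (v1,v4,v5,v6,v7) ∈ {(F,F,F,T,T)} — 1.
  v3=T, v2=F: 14 of the 32 assignments to (v1,v4,v5,v6,v7) work.
  v3=F, v2=T: forces v4=F; v6=F; v1, v5, v7 free → 2^3 = 8.
  v3=F, v2=F: v1, v7 free; 7 ways for (v4,v5,v6) × 2^2 = 28.
Total: 1 + 14 + 8 + 28 = 51.

51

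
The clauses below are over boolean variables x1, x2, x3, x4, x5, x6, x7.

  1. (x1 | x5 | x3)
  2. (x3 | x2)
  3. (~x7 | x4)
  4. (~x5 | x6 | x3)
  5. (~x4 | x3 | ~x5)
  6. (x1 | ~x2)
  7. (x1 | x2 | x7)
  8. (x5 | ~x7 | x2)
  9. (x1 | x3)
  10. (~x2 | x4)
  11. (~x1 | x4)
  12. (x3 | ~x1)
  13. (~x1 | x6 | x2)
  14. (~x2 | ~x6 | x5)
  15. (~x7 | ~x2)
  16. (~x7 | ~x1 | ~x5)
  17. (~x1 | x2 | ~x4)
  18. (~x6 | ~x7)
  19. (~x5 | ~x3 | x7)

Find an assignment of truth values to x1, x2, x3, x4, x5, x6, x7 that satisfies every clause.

x1=F, x2=F, x3=T, x4=T, x5=T, x6=F, x7=T

Try x1 = False.
  then x2 is forced to False.
  then x3 is forced to True.
  then x7 is forced to True.
  then x4 is forced to True.
  then x5 is forced to True.
  then x6 is forced to False.
Check each clause:
  1. (x1 | x3 | x5) — x3 is true.
  2. (x2 | x3) — x3 is true.
  3. (x4 | ~x7) — x4 is true.
  4. (~x5 | x3 | x6) — x3 is true.
  5. (~x4 | ~x5 | x3) — x3 is true.
  6. (x1 | ~x2) — ~x2 is true.
  7. (x1 | x7 | x2) — x7 is true.
  8. (~x7 | x2 | x5) — x5 is true.
  9. (x3 | x1) — x3 is true.
  10. (~x2 | x4) — x4 is true.
  11. (~x1 | x4) — x4 is true.
  12. (~x1 | x3) — x3 is true.
  13. (~x1 | x6 | x2) — ~x1 is true.
  14. (~x2 | x5 | ~x6) — ~x6 is true.
  15. (~x2 | ~x7) — ~x2 is true.
  16. (~x7 | ~x1 | ~x5) — ~x1 is true.
  17. (x2 | ~x4 | ~x1) — ~x1 is true.
  18. (~x7 | ~x6) — ~x6 is true.
  19. (x7 | ~x5 | ~x3) — x7 is true.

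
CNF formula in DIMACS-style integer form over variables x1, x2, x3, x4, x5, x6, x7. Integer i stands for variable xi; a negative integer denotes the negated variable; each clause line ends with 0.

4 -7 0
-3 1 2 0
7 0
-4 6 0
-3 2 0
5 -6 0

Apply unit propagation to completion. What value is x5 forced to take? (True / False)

True

Unit clause (x7) sets x7 = True.
From (x4 OR NOT x7) and x7 = True: x4 = True.
From (NOT x4 OR x6) and x4 = True: x6 = True.
In (x5 OR NOT x6), NOT x6 is now false; x5 must hold, so x5 = True.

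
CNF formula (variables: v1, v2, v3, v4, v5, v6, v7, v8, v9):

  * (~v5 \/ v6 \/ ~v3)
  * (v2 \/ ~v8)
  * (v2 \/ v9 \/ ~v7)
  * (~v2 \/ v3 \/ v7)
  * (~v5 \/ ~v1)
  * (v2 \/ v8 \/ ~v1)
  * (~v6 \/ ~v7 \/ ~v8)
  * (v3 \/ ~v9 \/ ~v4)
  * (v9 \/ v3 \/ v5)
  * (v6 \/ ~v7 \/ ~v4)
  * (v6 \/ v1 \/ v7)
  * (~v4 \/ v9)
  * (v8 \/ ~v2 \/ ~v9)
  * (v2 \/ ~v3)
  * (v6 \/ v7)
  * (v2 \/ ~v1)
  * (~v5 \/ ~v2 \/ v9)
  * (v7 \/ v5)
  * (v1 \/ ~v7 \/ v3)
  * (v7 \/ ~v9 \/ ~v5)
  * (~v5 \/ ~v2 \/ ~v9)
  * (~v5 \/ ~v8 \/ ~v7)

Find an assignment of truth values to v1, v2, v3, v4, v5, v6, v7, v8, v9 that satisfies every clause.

v1 = True, v2 = True, v3 = False, v4 = False, v5 = False, v6 = False, v7 = True, v8 = True, v9 = True

v4 occurs only negated in the remaining clauses — set v4 = False.
Set v1 = True and propagate.
  then v5 is forced to False.
  then v2 is forced to True.
  then v7 is forced to True.
Try v3 = False.
  then v9 is forced to True.
  then v8 is forced to True.
  then v6 is forced to False.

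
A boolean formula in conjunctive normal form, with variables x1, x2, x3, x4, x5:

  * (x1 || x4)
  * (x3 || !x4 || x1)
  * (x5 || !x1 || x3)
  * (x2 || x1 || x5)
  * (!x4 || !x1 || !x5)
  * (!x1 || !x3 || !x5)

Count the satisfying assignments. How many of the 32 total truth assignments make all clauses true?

Split on x1, then x5.
  x1=T, x5=T: remaining (x2,x3,x4) ∈ {(F,F,F); (T,F,F)} — 2.
  x1=T, x5=F: remaining (x2,x3,x4) ∈ {(F,T,F); (F,T,T); (T,T,F); (T,T,T)} — 4.
  x1=F, x5=T: remaining (x2,x3,x4) ∈ {(F,T,T); (T,T,T)} — 2.
  x1=F, x5=F: remaining (x2,x3,x4) ∈ {(T,T,T)} — 1.
Total: 2 + 4 + 2 + 1 = 9.

9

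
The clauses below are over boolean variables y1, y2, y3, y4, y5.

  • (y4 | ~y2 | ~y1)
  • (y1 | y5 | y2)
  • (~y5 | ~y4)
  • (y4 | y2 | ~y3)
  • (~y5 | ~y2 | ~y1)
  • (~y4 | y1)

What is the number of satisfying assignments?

Case analysis on y1 and y2:
  y1=T, y2=T: remaining (y3,y4,y5) ∈ {(F,T,F); (T,T,F)} — 2.
  y1=T, y2=F: remaining (y3,y4,y5) ∈ {(F,F,F); (F,F,T); (F,T,F); (T,T,F)} — 4.
  y1=F, y2=T: remaining (y3,y4,y5) ∈ {(F,F,F); (F,F,T); (T,F,F); (T,F,T)} — 4.
  y1=F, y2=F: remaining (y3,y4,y5) ∈ {(F,F,T)} — 1.
Total: 2 + 4 + 4 + 1 = 11.

11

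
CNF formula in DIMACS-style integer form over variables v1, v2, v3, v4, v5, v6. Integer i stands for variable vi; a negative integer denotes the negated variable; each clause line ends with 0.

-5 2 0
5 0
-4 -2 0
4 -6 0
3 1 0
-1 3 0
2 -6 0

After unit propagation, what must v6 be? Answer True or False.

False

Unit clause (v5) sets v5 = True.
In (!v5 || v2), !v5 is now false; v2 must hold, so v2 = True.
(!v2 || !v4): since v2 = True, the clause reduces to (!v4). v4 = False.
(!v6 || v4) with v4 = False leaves only !v6, so v6 = False.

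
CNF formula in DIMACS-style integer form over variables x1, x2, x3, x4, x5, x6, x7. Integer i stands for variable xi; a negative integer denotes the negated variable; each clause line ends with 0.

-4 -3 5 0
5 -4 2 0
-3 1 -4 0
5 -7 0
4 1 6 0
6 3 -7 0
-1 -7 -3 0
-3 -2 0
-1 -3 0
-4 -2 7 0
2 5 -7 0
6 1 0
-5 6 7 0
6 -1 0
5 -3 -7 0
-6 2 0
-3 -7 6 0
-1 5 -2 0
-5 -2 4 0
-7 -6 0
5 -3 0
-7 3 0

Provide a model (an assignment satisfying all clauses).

Branch on x1: take x1 = False.
  then x6 is forced to True.
  then x2 is forced to True.
  then x3 is forced to False.
  then x7 is forced to False.
  then x4 is forced to False.
  then x5 is forced to False.

x1=F, x2=T, x3=F, x4=F, x5=F, x6=T, x7=F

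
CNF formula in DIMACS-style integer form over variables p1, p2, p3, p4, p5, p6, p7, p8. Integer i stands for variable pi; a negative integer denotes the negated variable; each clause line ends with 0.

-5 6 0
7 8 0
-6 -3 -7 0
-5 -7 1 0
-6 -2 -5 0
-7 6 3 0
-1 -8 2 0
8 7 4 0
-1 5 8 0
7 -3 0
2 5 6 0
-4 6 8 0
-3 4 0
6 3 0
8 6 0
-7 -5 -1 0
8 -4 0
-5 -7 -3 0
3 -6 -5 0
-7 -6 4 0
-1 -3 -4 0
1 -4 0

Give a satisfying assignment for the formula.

p1=T  p2=T  p3=F  p4=F  p5=F  p6=T  p7=F  p8=T

Set p1 = True and propagate.
The remaining clauses are satisfied by p2 = True, p3 = False, p4 = False, p5 = False, p6 = True, p7 = False, p8 = True.
Every clause has at least one true literal under this assignment.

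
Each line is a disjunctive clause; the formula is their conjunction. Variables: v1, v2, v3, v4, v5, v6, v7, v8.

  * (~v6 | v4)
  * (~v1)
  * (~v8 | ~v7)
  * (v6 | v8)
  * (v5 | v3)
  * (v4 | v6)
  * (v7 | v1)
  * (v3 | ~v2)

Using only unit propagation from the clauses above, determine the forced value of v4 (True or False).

True

(~v1) is a unit clause: v1 = False.
In (v1 | v7), v1 is now false; v7 must hold, so v7 = True.
From (~v7 | ~v8) and v7 = True: v8 = False.
From (v8 | v6) and v8 = False: v6 = True.
(v4 | ~v6) with v6 = True leaves only v4, so v4 = True.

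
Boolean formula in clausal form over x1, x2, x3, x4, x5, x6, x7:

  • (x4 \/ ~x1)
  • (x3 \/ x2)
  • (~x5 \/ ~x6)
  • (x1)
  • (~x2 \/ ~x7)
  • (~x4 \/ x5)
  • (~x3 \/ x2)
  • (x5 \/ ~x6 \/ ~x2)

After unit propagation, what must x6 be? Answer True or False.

False

(x1) is a unit clause: x1 = True.
In (x4 \/ ~x1), ~x1 is now false; x4 must hold, so x4 = True.
(~x4 \/ x5) with x4 = True leaves only x5, so x5 = True.
From (~x5 \/ ~x6) and x5 = True: x6 = False.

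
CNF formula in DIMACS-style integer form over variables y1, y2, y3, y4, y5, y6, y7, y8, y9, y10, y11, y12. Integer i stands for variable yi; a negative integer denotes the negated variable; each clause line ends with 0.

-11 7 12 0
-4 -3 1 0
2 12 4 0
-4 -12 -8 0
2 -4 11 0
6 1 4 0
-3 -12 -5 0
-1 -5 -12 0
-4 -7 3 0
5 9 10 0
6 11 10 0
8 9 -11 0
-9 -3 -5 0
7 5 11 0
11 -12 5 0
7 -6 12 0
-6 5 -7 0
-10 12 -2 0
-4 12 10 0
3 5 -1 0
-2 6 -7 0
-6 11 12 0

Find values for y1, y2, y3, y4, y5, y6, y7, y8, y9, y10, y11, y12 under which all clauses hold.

y1=True, y2=False, y3=True, y4=True, y5=False, y6=False, y7=True, y8=False, y9=True, y10=False, y11=True, y12=True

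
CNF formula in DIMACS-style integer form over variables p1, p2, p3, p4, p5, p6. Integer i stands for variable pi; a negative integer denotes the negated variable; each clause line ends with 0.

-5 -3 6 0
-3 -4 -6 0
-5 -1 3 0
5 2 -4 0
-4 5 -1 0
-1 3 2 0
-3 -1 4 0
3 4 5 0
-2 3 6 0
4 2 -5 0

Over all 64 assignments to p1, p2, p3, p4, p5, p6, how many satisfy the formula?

11

Case analysis on p3 and p4:
  p3=1, p4=1: remaining (p1,p2,p5,p6) ∈ {(0,1,0,0)} — 1.
  p3=1, p4=0: 5 of the 16 assignments to (p1,p2,p5,p6) work.
  p3=0, p4=1: remaining (p1,p2,p5,p6) ∈ {(0,0,1,0); (0,0,1,1); (0,1,0,1); (0,1,1,1)} — 4.
  p3=0, p4=0: remaining (p1,p2,p5,p6) ∈ {(0,1,1,1)} — 1.
Total: 1 + 5 + 4 + 1 = 11.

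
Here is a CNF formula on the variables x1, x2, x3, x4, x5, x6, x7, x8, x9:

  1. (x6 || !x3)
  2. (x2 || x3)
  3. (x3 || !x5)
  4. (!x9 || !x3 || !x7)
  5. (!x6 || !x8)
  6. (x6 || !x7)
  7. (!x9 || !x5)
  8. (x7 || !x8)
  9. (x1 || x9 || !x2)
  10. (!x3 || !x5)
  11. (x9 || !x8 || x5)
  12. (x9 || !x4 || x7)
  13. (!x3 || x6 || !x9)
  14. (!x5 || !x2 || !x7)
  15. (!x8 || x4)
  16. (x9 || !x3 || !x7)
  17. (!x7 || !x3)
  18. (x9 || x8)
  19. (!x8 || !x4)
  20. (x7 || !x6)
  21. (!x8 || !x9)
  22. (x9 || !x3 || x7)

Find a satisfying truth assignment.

x1=F, x2=T, x3=F, x4=F, x5=F, x6=F, x7=F, x8=F, x9=T

Check each clause:
  1. (!x3 || x6) — !x3 is true.
  2. (x2 || x3) — x2 is true.
  3. (x3 || !x5) — !x5 is true.
  4. (!x3 || !x9 || !x7) — !x7 is true.
  5. (!x8 || !x6) — !x8 is true.
  6. (x6 || !x7) — !x7 is true.
  7. (!x9 || !x5) — !x5 is true.
  8. (x7 || !x8) — !x8 is true.
  9. (x9 || !x2 || x1) — x9 is true.
  10. (!x3 || !x5) — !x5 is true.
  11. (x5 || x9 || !x8) — !x8 is true.
  12. (x7 || x9 || !x4) — x9 is true.
  13. (!x3 || x6 || !x9) — !x3 is true.
  14. (!x2 || !x7 || !x5) — !x7 is true.
  15. (x4 || !x8) — !x8 is true.
  16. (!x3 || x9 || !x7) — x9 is true.
  17. (!x3 || !x7) — !x7 is true.
  18. (x9 || x8) — x9 is true.
  19. (!x8 || !x4) — !x8 is true.
  20. (!x6 || x7) — !x6 is true.
  21. (!x9 || !x8) — !x8 is true.
  22. (x9 || x7 || !x3) — x9 is true.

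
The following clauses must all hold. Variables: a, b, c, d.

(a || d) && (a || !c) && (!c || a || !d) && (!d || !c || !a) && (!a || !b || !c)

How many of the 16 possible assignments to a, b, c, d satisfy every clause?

7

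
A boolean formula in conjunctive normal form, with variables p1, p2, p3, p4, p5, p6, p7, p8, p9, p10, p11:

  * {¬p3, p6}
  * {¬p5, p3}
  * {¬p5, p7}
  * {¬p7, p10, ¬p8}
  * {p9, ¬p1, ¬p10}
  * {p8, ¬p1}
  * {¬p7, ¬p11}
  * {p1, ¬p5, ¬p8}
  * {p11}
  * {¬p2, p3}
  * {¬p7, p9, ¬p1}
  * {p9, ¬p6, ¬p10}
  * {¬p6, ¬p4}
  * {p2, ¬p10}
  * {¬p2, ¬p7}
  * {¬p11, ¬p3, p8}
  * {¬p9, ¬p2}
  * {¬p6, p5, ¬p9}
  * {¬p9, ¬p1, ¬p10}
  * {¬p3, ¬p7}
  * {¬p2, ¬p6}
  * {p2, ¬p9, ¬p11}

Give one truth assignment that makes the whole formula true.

(p11) is a unit clause, so p11 = True.
The clause (¬p7) is unit: p7 must be False.
Unit propagation: (¬p5) forces p5 = False.
Pure literal: p4 appears only negated; assign p4 = False.
Pure literal: p8 appears only positively; assign p8 = True.
Branch on p1: take p1 = True.
The remaining clauses are satisfied by p2 = False, p3 = False, p6 = False, p9 = False, p10 = False.
Every clause has at least one true literal under this assignment.

p1=T, p2=F, p3=F, p4=F, p5=F, p6=F, p7=F, p8=T, p9=F, p10=F, p11=T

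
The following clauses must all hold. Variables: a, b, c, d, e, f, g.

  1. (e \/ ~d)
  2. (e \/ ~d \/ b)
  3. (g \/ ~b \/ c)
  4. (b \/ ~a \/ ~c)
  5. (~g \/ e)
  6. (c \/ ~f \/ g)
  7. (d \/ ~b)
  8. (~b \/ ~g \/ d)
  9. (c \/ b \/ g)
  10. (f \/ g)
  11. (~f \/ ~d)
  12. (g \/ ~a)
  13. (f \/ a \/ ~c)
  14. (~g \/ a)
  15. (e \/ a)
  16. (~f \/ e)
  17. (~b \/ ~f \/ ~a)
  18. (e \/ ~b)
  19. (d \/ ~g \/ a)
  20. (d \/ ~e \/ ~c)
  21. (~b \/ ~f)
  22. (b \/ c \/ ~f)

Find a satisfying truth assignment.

a = True, b = False, c = False, d = True, e = True, f = False, g = True

Check each clause:
  1. (~d \/ e) — e is true.
  2. (e \/ b \/ ~d) — e is true.
  3. (~b \/ c \/ g) — ~b is true.
  4. (~c \/ b \/ ~a) — ~c is true.
  5. (e \/ ~g) — e is true.
  6. (c \/ ~f \/ g) — ~f is true.
  7. (d \/ ~b) — d is true.
  8. (d \/ ~g \/ ~b) — d is true.
  9. (g \/ b \/ c) — g is true.
  10. (f \/ g) — g is true.
  11. (~f \/ ~d) — ~f is true.
  12. (g \/ ~a) — g is true.
  13. (a \/ f \/ ~c) — a is true.
  14. (~g \/ a) — a is true.
  15. (a \/ e) — a is true.
  16. (~f \/ e) — ~f is true.
  17. (~b \/ ~f \/ ~a) — ~f is true.
  18. (e \/ ~b) — e is true.
  19. (d \/ ~g \/ a) — d is true.
  20. (d \/ ~c \/ ~e) — d is true.
  21. (~f \/ ~b) — ~f is true.
  22. (b \/ c \/ ~f) — ~f is true.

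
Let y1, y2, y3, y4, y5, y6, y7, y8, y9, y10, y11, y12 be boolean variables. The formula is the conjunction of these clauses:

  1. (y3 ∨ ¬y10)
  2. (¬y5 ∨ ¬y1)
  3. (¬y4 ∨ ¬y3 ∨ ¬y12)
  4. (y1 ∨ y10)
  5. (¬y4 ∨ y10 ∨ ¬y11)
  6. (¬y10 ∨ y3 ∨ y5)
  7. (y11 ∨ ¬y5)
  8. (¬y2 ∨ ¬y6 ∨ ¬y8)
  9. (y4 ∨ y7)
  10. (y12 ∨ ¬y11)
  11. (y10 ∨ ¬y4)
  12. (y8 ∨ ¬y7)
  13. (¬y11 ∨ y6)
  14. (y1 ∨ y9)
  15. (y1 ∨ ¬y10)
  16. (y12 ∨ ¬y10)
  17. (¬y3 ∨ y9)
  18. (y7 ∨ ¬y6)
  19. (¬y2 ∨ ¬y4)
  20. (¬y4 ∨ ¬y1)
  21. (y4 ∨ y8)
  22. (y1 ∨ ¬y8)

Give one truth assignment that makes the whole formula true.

Set y1 = True and propagate.
  then y5 is forced to False.
  then y4 is forced to False.
  then y7 is forced to True.
  then y8 is forced to True.
Try y2 = True.
  then y6 is forced to False.
  then y11 is forced to False.
For the remaining variables, y3 = False, y9 = False, y10 = False, y12 = False works.
Every clause has at least one true literal under this assignment.

y1=True, y2=True, y3=False, y4=False, y5=False, y6=False, y7=True, y8=True, y9=False, y10=False, y11=False, y12=False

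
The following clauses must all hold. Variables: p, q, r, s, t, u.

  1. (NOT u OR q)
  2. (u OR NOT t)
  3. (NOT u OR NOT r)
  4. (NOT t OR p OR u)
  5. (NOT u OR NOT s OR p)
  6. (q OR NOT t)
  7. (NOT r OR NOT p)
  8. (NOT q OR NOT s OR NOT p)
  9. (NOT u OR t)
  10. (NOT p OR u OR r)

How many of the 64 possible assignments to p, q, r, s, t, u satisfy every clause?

Split on u, then p.
  u=1, p=1: remaining (q,r,s,t) ∈ {(1,0,0,1)} — 1.
  u=1, p=0: remaining (q,r,s,t) ∈ {(1,0,0,1)} — 1.
  u=0, p=1: a clause becomes empty — 0.
  u=0, p=0: forces t=0; q, r, s free → 2^3 = 8.
Total: 1 + 1 + 0 + 8 = 10.

10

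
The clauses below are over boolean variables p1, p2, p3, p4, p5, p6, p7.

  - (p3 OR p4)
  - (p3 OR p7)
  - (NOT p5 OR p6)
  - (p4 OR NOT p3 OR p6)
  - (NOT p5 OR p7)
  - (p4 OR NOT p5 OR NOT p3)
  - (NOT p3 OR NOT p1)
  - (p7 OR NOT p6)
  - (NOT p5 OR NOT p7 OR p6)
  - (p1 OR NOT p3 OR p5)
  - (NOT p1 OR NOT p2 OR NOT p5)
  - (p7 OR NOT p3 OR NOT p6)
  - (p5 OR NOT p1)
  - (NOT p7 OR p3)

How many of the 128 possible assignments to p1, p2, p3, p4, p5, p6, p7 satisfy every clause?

The models are:
  p1=F p2=F p3=T p4=T p5=T p6=T p7=T
  p1=F p2=T p3=T p4=T p5=T p6=T p7=T
That's 2 in total.

2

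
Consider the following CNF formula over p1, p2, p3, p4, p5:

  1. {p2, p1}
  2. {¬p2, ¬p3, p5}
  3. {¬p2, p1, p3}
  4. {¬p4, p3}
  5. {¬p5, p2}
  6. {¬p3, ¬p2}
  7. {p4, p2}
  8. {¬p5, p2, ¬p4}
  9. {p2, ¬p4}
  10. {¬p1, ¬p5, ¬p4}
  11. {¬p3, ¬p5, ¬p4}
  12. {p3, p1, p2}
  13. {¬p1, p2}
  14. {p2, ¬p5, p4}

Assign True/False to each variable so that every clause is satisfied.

p1=T, p2=T, p3=F, p4=F, p5=T

Try p1 = True.
  then p2 is forced to True.
  then p3 is forced to False.
  then p4 is forced to False.
p5 is now unconstrained; take p5 = True.
Every clause has at least one true literal under this assignment.
Check each clause:
  1. {p1, p2} — p1 is true.
  2. {¬p2, p5, ¬p3} — p5 is true.
  3. {p1, p3, ¬p2} — p1 is true.
  4. {p3, ¬p4} — ¬p4 is true.
  5. {¬p5, p2} — p2 is true.
  6. {¬p3, ¬p2} — ¬p3 is true.
  7. {p2, p4} — p2 is true.
  8. {¬p4, p2, ¬p5} — p2 is true.
  9. {p2, ¬p4} — p2 is true.
  10. {¬p5, ¬p4, ¬p1} — ¬p4 is true.
  11. {¬p5, ¬p4, ¬p3} — ¬p4 is true.
  12. {p3, p1, p2} — p1 is true.
  13. {¬p1, p2} — p2 is true.
  14. {¬p5, p4, p2} — p2 is true.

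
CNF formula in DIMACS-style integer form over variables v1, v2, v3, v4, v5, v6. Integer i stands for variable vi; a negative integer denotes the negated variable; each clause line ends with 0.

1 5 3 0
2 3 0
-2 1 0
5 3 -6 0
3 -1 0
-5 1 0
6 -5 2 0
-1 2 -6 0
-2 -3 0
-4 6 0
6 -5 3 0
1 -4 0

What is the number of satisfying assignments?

3

Satisfying assignments:
  v1=0 v2=0 v3=1 v4=0 v5=0 v6=0
  v1=0 v2=0 v3=1 v4=0 v5=0 v6=1
  v1=1 v2=0 v3=1 v4=0 v5=0 v6=0
Count: 3.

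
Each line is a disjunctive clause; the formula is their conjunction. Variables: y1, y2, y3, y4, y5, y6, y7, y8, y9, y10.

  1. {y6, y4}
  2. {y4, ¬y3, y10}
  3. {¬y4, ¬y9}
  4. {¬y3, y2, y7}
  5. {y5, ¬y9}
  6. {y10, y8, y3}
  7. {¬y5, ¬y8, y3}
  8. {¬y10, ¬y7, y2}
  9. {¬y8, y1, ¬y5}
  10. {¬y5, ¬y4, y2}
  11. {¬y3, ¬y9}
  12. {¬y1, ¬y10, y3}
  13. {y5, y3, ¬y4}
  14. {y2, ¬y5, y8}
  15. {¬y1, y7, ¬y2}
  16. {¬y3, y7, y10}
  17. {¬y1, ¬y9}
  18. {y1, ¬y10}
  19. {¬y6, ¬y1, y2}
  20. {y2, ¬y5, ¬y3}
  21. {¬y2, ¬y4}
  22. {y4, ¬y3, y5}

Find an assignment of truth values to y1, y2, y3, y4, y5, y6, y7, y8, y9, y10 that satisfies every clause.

y1=False, y2=False, y3=True, y4=True, y5=False, y6=False, y7=True, y8=False, y9=False, y10=False

Pure literal: y9 appears only negated; assign y9 = False.
Set y1 = False and propagate.
  then y10 is forced to False.
For the remaining variables, y2 = False, y3 = True, y4 = True, y5 = False, y6 = False, y7 = True, y8 = False works.
Check each clause:
  1. {y6, y4} — y4 is true.
  2. {y10, ¬y3, y4} — y4 is true.
  3. {¬y9, ¬y4} — ¬y9 is true.
  4. {¬y3, y7, y2} — y7 is true.
  5. {¬y9, y5} — ¬y9 is true.
  6. {y8, y10, y3} — y3 is true.
  7. {¬y8, ¬y5, y3} — ¬y8 is true.
  8. {y2, ¬y10, ¬y7} — ¬y10 is true.
  9. {¬y5, ¬y8, y1} — ¬y8 is true.
  10. {¬y5, y2, ¬y4} — ¬y5 is true.
  11. {¬y3, ¬y9} — ¬y9 is true.
  12. {¬y10, y3, ¬y1} — y3 is true.
  13. {¬y4, y5, y3} — y3 is true.
  14. {y8, y2, ¬y5} — ¬y5 is true.
  15. {¬y1, y7, ¬y2} — y7 is true.
  16. {y10, y7, ¬y3} — y7 is true.
  17. {¬y9, ¬y1} — ¬y1 is true.
  18. {¬y10, y1} — ¬y10 is true.
  19. {¬y1, ¬y6, y2} — ¬y6 is true.
  20. {¬y3, ¬y5, y2} — ¬y5 is true.
  21. {¬y2, ¬y4} — ¬y2 is true.
  22. {¬y3, y5, y4} — y4 is true.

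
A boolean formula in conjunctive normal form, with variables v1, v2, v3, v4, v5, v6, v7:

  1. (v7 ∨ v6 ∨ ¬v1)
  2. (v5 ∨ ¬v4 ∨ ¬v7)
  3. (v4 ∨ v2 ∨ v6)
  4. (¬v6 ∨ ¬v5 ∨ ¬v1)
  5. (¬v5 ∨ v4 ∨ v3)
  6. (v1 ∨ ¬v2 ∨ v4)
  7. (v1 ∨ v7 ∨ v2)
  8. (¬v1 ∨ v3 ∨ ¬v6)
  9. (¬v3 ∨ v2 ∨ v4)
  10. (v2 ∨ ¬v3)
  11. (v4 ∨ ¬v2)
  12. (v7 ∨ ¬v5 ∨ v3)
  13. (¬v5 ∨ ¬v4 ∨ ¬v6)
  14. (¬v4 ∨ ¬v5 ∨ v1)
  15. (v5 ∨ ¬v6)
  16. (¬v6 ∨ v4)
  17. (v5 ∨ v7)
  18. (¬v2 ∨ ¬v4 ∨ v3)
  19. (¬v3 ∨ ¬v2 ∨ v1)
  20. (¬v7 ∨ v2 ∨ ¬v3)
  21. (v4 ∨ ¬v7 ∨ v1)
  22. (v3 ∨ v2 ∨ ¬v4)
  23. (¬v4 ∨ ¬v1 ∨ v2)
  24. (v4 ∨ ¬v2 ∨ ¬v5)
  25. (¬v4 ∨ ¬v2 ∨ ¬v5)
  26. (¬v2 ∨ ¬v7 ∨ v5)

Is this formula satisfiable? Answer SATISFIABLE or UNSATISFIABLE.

v4 = True:
  v2 = True:
    propagation gives v3=True, v1=True, v5=False, v7=False; an empty clause results — contradiction.
  v2 = False:
    propagation gives v3=False; an empty clause results — contradiction.
v4 = False:
  propagation gives v2=False, v6=True; an empty clause results — contradiction.
Every branch closes, so no satisfying assignment exists.

UNSATISFIABLE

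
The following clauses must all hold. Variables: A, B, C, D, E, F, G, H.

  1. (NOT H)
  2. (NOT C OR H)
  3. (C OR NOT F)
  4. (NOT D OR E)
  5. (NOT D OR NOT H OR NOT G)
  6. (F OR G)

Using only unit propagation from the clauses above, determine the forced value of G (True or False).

True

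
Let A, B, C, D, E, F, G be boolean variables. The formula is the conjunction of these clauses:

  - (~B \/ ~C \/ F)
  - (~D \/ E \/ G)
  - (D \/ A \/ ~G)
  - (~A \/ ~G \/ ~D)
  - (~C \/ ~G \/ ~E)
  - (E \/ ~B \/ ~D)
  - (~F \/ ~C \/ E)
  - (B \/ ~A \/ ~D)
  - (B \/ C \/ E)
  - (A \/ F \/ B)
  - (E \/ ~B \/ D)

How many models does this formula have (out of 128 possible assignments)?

29

Split on B, then D.
  B=T, D=T: 8 of the 32 assignments to (A,C,E,F,G) work.
  B=T, D=F: 8 of the 32 assignments to (A,C,E,F,G) work.
  B=F, D=T: remaining (A,C,E,F,G) ∈ {(F,F,T,T,F); (F,F,T,T,T); (F,T,T,T,F)} — 3.
  B=F, D=F: 10 of the 32 assignments to (A,C,E,F,G) work.
Total: 8 + 8 + 3 + 10 = 29.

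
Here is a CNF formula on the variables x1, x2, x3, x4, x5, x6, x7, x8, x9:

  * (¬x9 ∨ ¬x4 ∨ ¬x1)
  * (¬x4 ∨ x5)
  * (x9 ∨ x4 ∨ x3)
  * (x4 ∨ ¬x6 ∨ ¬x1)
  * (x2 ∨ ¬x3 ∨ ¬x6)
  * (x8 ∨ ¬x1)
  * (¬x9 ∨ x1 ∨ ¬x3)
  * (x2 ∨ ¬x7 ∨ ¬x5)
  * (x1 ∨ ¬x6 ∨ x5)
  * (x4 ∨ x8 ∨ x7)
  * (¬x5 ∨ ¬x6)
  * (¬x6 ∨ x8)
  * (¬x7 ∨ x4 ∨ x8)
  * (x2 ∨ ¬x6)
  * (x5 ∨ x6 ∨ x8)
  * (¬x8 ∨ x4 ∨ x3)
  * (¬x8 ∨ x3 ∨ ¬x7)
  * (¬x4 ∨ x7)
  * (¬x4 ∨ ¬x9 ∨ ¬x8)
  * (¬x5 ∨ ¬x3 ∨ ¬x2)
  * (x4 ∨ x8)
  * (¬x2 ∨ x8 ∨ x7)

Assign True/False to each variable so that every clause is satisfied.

x1=T  x2=F  x3=T  x4=F  x5=F  x6=F  x7=F  x8=T  x9=F

Try x1 = True.
  then x8 is forced to True.
Set x2 = False and propagate.
  then x6 is forced to False.
The remaining clauses are satisfied by x3 = True, x4 = False, x5 = False, x7 = False, x9 = False.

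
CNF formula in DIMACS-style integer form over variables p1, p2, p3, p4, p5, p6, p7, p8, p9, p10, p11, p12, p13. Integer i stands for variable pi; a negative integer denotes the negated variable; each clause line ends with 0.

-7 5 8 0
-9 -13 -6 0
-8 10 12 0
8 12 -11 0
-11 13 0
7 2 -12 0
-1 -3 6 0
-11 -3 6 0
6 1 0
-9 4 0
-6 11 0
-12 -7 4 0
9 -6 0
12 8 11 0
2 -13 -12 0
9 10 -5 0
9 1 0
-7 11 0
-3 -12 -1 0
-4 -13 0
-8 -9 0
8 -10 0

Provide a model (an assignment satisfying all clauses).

p1=T, p2=T, p3=F, p4=T, p5=T, p6=F, p7=F, p8=T, p9=F, p10=T, p11=F, p12=F, p13=F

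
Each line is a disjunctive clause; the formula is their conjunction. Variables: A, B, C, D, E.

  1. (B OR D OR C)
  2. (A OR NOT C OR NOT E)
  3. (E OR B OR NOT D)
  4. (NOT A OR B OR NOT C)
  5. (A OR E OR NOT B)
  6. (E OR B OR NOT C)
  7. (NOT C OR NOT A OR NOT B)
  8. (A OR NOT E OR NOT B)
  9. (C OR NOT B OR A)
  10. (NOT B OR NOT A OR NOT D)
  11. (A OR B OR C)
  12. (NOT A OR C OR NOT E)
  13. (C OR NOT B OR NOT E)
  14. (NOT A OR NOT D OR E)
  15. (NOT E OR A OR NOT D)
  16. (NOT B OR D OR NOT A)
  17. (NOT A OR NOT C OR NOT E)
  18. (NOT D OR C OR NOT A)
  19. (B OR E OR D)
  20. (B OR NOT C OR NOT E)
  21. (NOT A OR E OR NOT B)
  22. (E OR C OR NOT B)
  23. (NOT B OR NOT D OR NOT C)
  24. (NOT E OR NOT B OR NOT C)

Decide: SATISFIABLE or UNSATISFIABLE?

UNSATISFIABLE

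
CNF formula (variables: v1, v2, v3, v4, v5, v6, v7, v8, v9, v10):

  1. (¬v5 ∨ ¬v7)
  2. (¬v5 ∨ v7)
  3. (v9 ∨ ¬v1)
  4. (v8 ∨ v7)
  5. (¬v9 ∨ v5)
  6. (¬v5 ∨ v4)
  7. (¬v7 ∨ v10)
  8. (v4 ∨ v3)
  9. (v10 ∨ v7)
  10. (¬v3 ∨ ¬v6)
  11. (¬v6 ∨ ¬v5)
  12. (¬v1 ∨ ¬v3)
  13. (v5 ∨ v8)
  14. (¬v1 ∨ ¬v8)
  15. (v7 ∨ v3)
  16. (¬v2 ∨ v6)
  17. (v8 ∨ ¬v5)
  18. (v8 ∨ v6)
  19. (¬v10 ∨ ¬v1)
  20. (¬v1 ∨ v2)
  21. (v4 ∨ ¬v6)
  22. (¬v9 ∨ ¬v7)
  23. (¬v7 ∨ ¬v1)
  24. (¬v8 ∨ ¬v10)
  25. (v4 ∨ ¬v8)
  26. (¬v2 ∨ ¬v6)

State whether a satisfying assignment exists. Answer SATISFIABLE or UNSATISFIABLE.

v7 = True:
  propagation gives v5=False, v9=False, v1=False, v10=True; an empty clause results — contradiction.
v7 = False:
  propagation gives v5=False, v8=True, v9=False, v1=False; an empty clause results — contradiction.
Every branch closes, so no satisfying assignment exists.

UNSATISFIABLE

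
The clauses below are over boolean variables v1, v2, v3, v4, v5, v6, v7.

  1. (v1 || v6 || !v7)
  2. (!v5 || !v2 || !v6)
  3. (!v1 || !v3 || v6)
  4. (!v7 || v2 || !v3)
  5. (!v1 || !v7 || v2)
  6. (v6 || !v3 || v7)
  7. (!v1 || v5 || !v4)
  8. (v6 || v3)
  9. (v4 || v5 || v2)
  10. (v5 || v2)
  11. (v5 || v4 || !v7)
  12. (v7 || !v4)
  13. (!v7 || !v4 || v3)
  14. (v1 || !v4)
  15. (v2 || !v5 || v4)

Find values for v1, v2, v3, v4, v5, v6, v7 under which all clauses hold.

v1=True, v2=True, v3=False, v4=False, v5=False, v6=True, v7=False

Try v1 = True.
For the remaining variables, v2 = True, v3 = False, v4 = False, v5 = False, v6 = True, v7 = False works.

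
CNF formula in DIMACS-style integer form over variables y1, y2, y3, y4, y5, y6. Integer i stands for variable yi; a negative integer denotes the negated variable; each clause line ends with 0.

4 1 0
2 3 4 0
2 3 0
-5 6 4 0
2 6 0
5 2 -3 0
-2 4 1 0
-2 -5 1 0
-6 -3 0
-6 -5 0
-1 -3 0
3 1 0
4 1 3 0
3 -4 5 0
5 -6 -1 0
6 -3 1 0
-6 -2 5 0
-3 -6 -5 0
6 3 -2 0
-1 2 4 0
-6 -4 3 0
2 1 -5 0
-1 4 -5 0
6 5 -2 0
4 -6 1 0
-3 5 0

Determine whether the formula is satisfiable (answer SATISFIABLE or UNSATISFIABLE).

UNSATISFIABLE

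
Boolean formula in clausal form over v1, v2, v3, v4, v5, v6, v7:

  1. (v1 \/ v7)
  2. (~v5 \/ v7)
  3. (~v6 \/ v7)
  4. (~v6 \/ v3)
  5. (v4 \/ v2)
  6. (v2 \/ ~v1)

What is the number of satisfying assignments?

34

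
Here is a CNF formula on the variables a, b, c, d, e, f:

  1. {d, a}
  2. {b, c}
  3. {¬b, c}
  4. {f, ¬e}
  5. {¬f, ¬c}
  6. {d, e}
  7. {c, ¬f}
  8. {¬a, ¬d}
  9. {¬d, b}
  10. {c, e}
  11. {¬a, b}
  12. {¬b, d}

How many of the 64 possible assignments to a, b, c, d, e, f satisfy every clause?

1

Satisfying assignments:
  a=F b=T c=T d=T e=F f=F
Count: 1.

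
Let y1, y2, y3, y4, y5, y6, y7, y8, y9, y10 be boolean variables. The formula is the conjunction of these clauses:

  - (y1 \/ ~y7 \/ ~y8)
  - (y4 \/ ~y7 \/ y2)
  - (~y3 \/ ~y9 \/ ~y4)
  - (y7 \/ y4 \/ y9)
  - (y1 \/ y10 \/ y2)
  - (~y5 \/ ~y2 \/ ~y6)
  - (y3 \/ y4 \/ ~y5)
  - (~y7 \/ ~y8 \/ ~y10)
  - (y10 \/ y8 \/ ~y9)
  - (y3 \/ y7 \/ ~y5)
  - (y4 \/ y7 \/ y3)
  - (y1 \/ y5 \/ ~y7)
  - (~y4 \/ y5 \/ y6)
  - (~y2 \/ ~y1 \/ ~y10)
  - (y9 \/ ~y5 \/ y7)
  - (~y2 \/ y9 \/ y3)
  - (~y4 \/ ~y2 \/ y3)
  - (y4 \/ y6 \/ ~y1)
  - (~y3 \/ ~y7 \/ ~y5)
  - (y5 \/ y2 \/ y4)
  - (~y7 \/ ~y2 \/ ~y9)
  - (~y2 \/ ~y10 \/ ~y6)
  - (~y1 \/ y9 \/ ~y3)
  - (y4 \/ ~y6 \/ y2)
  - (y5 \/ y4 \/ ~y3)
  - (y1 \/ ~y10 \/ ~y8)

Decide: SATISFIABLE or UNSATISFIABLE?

Set y1 = False and propagate.
For the remaining variables, y2 = True, y3 = True, y4 = True, y5 = False, y6 = True, y7 = False, y8 = True, y9 = False, y10 = False works.
So y1=0, y2=1, y3=1, y4=1, y5=0, y6=1, y7=0, y8=1, y9=0, y10=0 is a satisfying assignment.

SATISFIABLE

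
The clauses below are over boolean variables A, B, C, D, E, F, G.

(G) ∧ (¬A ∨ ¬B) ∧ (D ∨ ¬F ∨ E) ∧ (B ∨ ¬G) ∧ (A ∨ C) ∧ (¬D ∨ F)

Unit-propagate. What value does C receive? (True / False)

(G) stands alone — G = True.
(¬G ∨ B) with G = True leaves only B, so B = True.
(¬B ∨ ¬A) with B = True leaves only ¬A, so A = False.
In (A ∨ C), A is now false; C must hold, so C = True.

True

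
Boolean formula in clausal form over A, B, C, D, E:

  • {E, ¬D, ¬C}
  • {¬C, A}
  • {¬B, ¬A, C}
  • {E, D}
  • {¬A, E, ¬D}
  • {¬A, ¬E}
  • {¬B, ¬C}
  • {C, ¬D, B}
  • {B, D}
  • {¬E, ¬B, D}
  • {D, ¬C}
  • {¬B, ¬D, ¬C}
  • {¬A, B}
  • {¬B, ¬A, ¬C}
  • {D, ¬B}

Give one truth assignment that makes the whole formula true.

A = F, B = T, C = F, D = T, E = T

Branch on A: take A = False.
  then C is forced to False.
Branch on B: take B = True.
  then D is forced to True.
E is now unconstrained; take E = True.
Every clause has at least one true literal under this assignment.
Check each clause:
  1. {E, ¬D, ¬C} — E is true.
  2. {¬C, A} — ¬C is true.
  3. {¬B, ¬A, C} — ¬A is true.
  4. {E, D} — D is true.
  5. {¬D, E, ¬A} — E is true.
  6. {¬A, ¬E} — ¬A is true.
  7. {¬C, ¬B} — ¬C is true.
  8. {C, B, ¬D} — B is true.
  9. {D, B} — B is true.
  10. {¬E, D, ¬B} — D is true.
  11. {¬C, D} — D is true.
  12. {¬D, ¬C, ¬B} — ¬C is true.
  13. {B, ¬A} — B is true.
  14. {¬C, ¬B, ¬A} — ¬C is true.
  15. {D, ¬B} — D is true.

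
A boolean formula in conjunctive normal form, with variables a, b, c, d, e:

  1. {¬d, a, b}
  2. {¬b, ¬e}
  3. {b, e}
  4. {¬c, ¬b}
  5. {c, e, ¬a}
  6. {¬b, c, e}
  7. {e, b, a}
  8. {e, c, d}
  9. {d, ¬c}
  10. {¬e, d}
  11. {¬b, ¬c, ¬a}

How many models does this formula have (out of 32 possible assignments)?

The models are:
  a=1 b=0 c=0 d=1 e=1
  a=1 b=0 c=1 d=1 e=1
Count: 2.

2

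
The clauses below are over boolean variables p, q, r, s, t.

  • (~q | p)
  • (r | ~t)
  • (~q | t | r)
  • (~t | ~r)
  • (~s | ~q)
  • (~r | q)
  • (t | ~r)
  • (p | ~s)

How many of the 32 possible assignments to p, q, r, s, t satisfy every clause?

3

The models are:
  p=0 q=0 r=0 s=0 t=0
  p=1 q=0 r=0 s=0 t=0
  p=1 q=0 r=0 s=1 t=0
Count: 3.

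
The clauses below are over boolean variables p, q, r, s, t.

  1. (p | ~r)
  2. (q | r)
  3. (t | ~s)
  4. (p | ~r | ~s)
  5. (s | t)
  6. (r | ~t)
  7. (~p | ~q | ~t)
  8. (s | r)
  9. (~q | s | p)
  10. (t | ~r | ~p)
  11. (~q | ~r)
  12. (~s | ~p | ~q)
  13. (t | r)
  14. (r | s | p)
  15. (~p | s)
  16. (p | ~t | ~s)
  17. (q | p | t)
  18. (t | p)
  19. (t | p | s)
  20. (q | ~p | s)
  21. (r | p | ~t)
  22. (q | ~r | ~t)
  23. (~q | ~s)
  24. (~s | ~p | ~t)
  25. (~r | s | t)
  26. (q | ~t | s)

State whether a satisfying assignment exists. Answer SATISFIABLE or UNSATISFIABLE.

UNSATISFIABLE

p = True:
  propagation gives s=True, t=True; an empty clause results — contradiction.
p = False:
  propagation gives r=False, q=True, t=False; an empty clause results — contradiction.
Every branch closes, so no satisfying assignment exists.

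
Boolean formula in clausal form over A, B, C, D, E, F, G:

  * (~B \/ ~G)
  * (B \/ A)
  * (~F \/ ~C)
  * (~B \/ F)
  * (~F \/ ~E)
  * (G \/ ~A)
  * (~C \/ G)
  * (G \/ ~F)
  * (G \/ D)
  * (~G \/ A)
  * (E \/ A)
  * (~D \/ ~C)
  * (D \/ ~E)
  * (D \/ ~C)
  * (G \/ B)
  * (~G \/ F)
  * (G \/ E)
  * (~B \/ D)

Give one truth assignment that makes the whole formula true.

A=T  B=F  C=F  D=T  E=F  F=T  G=T

C occurs only negated in the remaining clauses — set C = False.
Set A = True and propagate.
  then G is forced to True.
  then B is forced to False.
  then F is forced to True.
  then E is forced to False.
D is now unconstrained; take D = True.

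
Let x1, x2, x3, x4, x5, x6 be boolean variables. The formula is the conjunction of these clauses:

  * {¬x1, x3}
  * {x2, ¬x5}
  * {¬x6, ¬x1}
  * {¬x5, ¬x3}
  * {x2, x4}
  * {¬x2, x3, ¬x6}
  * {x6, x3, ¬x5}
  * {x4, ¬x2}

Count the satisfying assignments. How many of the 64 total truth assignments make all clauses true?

9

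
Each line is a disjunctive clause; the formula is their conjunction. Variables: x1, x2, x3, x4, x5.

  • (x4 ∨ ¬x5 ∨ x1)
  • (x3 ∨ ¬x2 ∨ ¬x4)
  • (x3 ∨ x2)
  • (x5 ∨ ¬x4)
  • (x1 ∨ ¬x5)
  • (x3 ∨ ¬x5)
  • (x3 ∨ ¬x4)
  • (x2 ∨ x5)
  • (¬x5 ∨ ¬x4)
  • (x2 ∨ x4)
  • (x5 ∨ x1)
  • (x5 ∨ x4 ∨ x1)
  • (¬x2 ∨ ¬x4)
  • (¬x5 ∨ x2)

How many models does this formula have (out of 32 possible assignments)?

3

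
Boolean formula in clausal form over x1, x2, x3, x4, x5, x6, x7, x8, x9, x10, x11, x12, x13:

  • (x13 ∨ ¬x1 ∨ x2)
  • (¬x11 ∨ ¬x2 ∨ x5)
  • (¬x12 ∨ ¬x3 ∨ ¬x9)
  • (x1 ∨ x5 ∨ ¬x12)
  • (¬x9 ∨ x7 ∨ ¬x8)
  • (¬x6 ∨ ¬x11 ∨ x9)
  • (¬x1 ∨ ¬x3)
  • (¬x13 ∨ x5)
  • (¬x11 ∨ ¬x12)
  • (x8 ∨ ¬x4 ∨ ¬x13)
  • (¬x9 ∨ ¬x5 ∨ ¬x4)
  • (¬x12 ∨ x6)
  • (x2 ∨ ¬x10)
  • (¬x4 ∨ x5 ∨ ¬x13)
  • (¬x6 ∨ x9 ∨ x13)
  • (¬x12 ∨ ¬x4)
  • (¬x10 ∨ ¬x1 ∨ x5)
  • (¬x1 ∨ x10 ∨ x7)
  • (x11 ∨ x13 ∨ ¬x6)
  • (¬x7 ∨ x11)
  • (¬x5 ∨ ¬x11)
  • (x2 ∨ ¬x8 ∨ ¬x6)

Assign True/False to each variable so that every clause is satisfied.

x1 = F  x2 = F  x3 = F  x4 = F  x5 = F  x6 = F  x7 = F  x8 = T  x9 = F  x10 = F  x11 = T  x12 = F  x13 = F

Check each clause:
  1. (¬x1 ∨ x13 ∨ x2) — ¬x1 is true.
  2. (¬x11 ∨ ¬x2 ∨ x5) — ¬x2 is true.
  3. (¬x3 ∨ ¬x9 ∨ ¬x12) — ¬x12 is true.
  4. (x5 ∨ ¬x12 ∨ x1) — ¬x12 is true.
  5. (¬x9 ∨ ¬x8 ∨ x7) — ¬x9 is true.
  6. (¬x6 ∨ x9 ∨ ¬x11) — ¬x6 is true.
  7. (¬x1 ∨ ¬x3) — ¬x3 is true.
  8. (x5 ∨ ¬x13) — ¬x13 is true.
  9. (¬x12 ∨ ¬x11) — ¬x12 is true.
  10. (¬x13 ∨ x8 ∨ ¬x4) — x8 is true.
  11. (¬x5 ∨ ¬x9 ∨ ¬x4) — ¬x5 is true.
  12. (¬x12 ∨ x6) — ¬x12 is true.
  13. (x2 ∨ ¬x10) — ¬x10 is true.
  14. (¬x13 ∨ x5 ∨ ¬x4) — ¬x13 is true.
  15. (¬x6 ∨ x9 ∨ x13) — ¬x6 is true.
  16. (¬x12 ∨ ¬x4) — ¬x4 is true.
  17. (¬x1 ∨ ¬x10 ∨ x5) — ¬x1 is true.
  18. (x10 ∨ ¬x1 ∨ x7) — ¬x1 is true.
  19. (x13 ∨ x11 ∨ ¬x6) — ¬x6 is true.
  20. (¬x7 ∨ x11) — ¬x7 is true.
  21. (¬x5 ∨ ¬x11) — ¬x5 is true.
  22. (x2 ∨ ¬x8 ∨ ¬x6) — ¬x6 is true.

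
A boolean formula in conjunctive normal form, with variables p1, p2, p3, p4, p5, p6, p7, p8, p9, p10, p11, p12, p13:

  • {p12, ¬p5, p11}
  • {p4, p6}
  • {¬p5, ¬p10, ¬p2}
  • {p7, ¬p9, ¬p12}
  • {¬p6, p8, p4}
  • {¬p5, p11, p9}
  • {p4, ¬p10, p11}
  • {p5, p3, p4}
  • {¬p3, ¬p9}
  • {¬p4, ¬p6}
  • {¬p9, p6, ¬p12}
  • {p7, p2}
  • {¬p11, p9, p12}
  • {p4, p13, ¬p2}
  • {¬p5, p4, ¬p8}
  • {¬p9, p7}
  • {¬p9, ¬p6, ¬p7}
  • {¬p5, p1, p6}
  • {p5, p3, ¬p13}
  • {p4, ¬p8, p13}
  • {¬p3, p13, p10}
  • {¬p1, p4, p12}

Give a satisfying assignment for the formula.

p1=T, p2=F, p3=F, p4=T, p5=F, p6=F, p7=T, p8=F, p9=F, p10=T, p11=F, p12=F, p13=F

Check each clause:
  1. {¬p5, p11, p12} — ¬p5 is true.
  2. {p4, p6} — p4 is true.
  3. {¬p5, ¬p2, ¬p10} — ¬p5 is true.
  4. {¬p12, p7, ¬p9} — ¬p9 is true.
  5. {p4, ¬p6, p8} — ¬p6 is true.
  6. {¬p5, p11, p9} — ¬p5 is true.
  7. {p4, ¬p10, p11} — p4 is true.
  8. {p5, p4, p3} — p4 is true.
  9. {¬p9, ¬p3} — ¬p3 is true.
  10. {¬p4, ¬p6} — ¬p6 is true.
  11. {¬p9, ¬p12, p6} — ¬p12 is true.
  12. {p2, p7} — p7 is true.
  13. {p12, ¬p11, p9} — ¬p11 is true.
  14. {p4, p13, ¬p2} — p4 is true.
  15. {¬p5, p4, ¬p8} — ¬p8 is true.
  16. {¬p9, p7} — ¬p9 is true.
  17. {¬p6, ¬p7, ¬p9} — ¬p6 is true.
  18. {p1, p6, ¬p5} — p1 is true.
  19. {p3, ¬p13, p5} — ¬p13 is true.
  20. {p13, p4, ¬p8} — ¬p8 is true.
  21. {p10, p13, ¬p3} — ¬p3 is true.
  22. {p12, p4, ¬p1} — p4 is true.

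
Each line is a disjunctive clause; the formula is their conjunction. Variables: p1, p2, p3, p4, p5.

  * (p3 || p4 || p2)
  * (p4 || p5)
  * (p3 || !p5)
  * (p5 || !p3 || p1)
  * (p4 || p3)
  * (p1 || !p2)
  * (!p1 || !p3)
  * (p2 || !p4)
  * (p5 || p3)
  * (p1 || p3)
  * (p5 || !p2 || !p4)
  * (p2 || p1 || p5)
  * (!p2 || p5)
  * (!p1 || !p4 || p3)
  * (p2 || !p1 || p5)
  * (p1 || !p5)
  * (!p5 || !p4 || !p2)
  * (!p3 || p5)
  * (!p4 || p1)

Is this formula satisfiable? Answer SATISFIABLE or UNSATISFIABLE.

UNSATISFIABLE

p5 = True:
  propagation gives p3=True, p1=False; an empty clause results — contradiction.
p5 = False:
  propagation gives p4=True, p2=True; an empty clause results — contradiction.
Every branch closes, so no satisfying assignment exists.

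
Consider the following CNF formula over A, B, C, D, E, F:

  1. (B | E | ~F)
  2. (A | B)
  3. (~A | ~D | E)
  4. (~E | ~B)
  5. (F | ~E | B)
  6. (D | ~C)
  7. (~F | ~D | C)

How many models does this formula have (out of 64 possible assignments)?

10

Case analysis on B and E:
  B=1, E=1: a clause becomes empty — 0.
  B=1, E=0: 7 of the 16 assignments to (A,C,D,F) work.
  B=0, E=1: remaining (A,C,D,F) ∈ {(1,0,0,1); (1,1,1,1)} — 2.
  B=0, E=0: remaining (A,C,D,F) ∈ {(1,0,0,0)} — 1.
Total: 0 + 7 + 2 + 1 = 10.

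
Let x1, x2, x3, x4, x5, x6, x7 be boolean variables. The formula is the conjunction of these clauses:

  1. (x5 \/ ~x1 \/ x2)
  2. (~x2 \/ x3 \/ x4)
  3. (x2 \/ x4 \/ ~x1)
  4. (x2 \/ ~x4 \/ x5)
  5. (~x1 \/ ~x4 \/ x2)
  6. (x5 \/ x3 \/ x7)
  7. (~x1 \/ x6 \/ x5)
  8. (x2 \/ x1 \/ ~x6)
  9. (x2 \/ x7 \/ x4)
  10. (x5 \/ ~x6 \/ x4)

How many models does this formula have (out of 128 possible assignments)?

Case analysis on x2 and x4:
  x2=T, x4=T: 25 of the 32 assignments to (x1,x3,x5,x6,x7) work.
  x2=T, x4=F: x7 free; 5 ways for (x1,x3,x5,x6) × 2^1 = 10.
  x2=F, x4=T: remaining (x1,x3,x5,x6,x7) ∈ {(F,F,T,F,F); (F,F,T,F,T); (F,T,T,F,F); (F,T,T,F,T)} — 4.
  x2=F, x4=F: remaining (x1,x3,x5,x6,x7) ∈ {(F,F,F,F,T); (F,F,T,F,T); (F,T,F,F,T); (F,T,T,F,T)} — 4.
Total: 25 + 10 + 4 + 4 = 43.

43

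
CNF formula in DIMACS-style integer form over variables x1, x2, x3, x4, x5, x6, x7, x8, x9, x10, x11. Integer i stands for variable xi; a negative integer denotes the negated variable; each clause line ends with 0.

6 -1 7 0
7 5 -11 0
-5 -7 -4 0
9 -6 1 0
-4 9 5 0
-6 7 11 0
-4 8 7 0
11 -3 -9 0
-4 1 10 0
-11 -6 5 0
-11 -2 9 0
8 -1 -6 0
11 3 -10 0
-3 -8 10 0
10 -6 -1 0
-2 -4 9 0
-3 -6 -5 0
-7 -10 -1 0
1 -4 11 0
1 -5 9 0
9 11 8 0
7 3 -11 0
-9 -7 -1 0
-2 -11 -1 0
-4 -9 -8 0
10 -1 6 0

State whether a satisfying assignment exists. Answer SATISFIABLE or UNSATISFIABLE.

SATISFIABLE

x2 occurs only negated in the remaining clauses — set x2 = False.
Pure literal: x4 appears only negated; assign x4 = False.
Branch on x1: take x1 = False.
Try x3 = False.
The remaining clauses are satisfied by x5 = False, x6 = False, x7 = True, x8 = True, x9 = False, x10 = False, x11 = False.
So x1 = F, x2 = F, x3 = F, x4 = F, x5 = F, x6 = F, x7 = T, x8 = T, x9 = F, x10 = F, x11 = F is a satisfying assignment.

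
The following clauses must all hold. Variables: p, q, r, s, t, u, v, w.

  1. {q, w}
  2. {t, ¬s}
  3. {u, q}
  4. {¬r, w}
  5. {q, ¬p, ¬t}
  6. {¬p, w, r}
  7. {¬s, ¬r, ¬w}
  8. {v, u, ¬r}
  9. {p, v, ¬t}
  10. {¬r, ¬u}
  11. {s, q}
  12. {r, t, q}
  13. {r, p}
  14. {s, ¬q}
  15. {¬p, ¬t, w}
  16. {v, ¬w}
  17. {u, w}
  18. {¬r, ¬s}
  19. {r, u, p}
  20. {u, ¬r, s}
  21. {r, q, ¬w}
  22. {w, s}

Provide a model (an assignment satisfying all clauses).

Pure literal: v appears only positively; assign v = True.
Branch on p: take p = True.
Try q = True.
  then s is forced to True.
  then t is forced to True.
  then w is forced to True.
  then r is forced to False.
u is now unconstrained; take u = True.

p = True, q = True, r = False, s = True, t = True, u = True, v = True, w = True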